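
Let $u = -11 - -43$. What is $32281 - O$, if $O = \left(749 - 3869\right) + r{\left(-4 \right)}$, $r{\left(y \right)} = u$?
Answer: $35369$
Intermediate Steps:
$u = 32$ ($u = -11 + 43 = 32$)
$r{\left(y \right)} = 32$
$O = -3088$ ($O = \left(749 - 3869\right) + 32 = -3120 + 32 = -3088$)
$32281 - O = 32281 - -3088 = 32281 + 3088 = 35369$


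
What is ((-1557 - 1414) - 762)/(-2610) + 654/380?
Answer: 78137/24795 ≈ 3.1513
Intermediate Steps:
((-1557 - 1414) - 762)/(-2610) + 654/380 = (-2971 - 762)*(-1/2610) + 654*(1/380) = -3733*(-1/2610) + 327/190 = 3733/2610 + 327/190 = 78137/24795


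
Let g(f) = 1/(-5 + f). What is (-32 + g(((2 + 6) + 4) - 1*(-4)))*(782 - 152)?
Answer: -221130/11 ≈ -20103.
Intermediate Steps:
(-32 + g(((2 + 6) + 4) - 1*(-4)))*(782 - 152) = (-32 + 1/(-5 + (((2 + 6) + 4) - 1*(-4))))*(782 - 152) = (-32 + 1/(-5 + ((8 + 4) + 4)))*630 = (-32 + 1/(-5 + (12 + 4)))*630 = (-32 + 1/(-5 + 16))*630 = (-32 + 1/11)*630 = -351/11*630 = -221130/11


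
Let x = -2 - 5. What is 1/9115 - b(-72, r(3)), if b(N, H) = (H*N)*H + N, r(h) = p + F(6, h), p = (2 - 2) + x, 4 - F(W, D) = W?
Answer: 53814961/9115 ≈ 5904.0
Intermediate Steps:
F(W, D) = 4 - W
x = -7
p = -7 (p = (2 - 2) - 7 = 0 - 7 = -7)
r(h) = -9 (r(h) = -7 + (4 - 1*6) = -7 + (4 - 6) = -7 - 2 = -9)
b(N, H) = N + N*H² (b(N, H) = N*H² + N = N + N*H²)
1/9115 - b(-72, r(3)) = 1/9115 - (-72)*(1 + (-9)²) = 1/9115 - (-72)*(1 + 81) = 1/9115 - (-72)*82 = 1/9115 - 1*(-5904) = 1/9115 + 5904 = 53814961/9115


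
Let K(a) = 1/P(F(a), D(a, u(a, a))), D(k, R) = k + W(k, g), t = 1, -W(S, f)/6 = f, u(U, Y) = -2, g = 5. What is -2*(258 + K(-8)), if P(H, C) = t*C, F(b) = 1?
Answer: -9803/19 ≈ -515.95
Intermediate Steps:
W(S, f) = -6*f
D(k, R) = -30 + k (D(k, R) = k - 6*5 = k - 30 = -30 + k)
P(H, C) = C (P(H, C) = 1*C = C)
K(a) = 1/(-30 + a)
-2*(258 + K(-8)) = -2*(258 + 1/(-30 - 8)) = -2*(258 + 1/(-38)) = -2*(258 - 1/38) = -2*9803/38 = -9803/19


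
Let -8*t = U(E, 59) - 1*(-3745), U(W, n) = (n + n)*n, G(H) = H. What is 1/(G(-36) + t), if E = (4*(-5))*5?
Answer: -8/10995 ≈ -0.00072760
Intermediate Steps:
E = -100 (E = -20*5 = -100)
U(W, n) = 2*n**2 (U(W, n) = (2*n)*n = 2*n**2)
t = -10707/8 (t = -(2*59**2 - 1*(-3745))/8 = -(2*3481 + 3745)/8 = -(6962 + 3745)/8 = -1/8*10707 = -10707/8 ≈ -1338.4)
1/(G(-36) + t) = 1/(-36 - 10707/8) = 1/(-10995/8) = -8/10995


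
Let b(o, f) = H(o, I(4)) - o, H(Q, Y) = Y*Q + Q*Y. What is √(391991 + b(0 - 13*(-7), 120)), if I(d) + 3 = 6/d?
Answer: √391627 ≈ 625.80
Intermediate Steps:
I(d) = -3 + 6/d
H(Q, Y) = 2*Q*Y (H(Q, Y) = Q*Y + Q*Y = 2*Q*Y)
b(o, f) = -4*o (b(o, f) = 2*o*(-3 + 6/4) - o = 2*o*(-3 + 6*(¼)) - o = 2*o*(-3 + 3/2) - o = 2*o*(-3/2) - o = -3*o - o = -4*o)
√(391991 + b(0 - 13*(-7), 120)) = √(391991 - 4*(0 - 13*(-7))) = √(391991 - 4*(0 + 91)) = √(391991 - 4*91) = √(391991 - 364) = √391627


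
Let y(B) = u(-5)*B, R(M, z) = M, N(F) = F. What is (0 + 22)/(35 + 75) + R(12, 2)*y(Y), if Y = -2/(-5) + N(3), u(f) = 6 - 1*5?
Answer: 41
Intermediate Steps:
u(f) = 1 (u(f) = 6 - 5 = 1)
Y = 17/5 (Y = -2/(-5) + 3 = -2*(-⅕) + 3 = ⅖ + 3 = 17/5 ≈ 3.4000)
y(B) = B (y(B) = 1*B = B)
(0 + 22)/(35 + 75) + R(12, 2)*y(Y) = (0 + 22)/(35 + 75) + 12*(17/5) = 22/110 + 204/5 = 22*(1/110) + 204/5 = ⅕ + 204/5 = 41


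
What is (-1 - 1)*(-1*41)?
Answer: 82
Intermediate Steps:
(-1 - 1)*(-1*41) = -2*(-41) = 82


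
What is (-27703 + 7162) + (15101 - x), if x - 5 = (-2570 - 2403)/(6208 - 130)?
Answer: -33089737/6078 ≈ -5444.2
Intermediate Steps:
x = 25417/6078 (x = 5 + (-2570 - 2403)/(6208 - 130) = 5 - 4973/6078 = 25417/6078 ≈ 4.1818)
(-27703 + 7162) + (15101 - x) = (-27703 + 7162) + (15101 - 1*25417/6078) = -20541 + (15101 - 25417/6078) = -20541 + 91758461/6078 = -33089737/6078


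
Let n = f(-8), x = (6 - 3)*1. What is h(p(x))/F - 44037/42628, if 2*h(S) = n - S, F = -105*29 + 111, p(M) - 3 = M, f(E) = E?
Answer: -64453081/62535276 ≈ -1.0307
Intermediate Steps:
x = 3 (x = 3*1 = 3)
p(M) = 3 + M
n = -8
F = -2934 (F = -3045 + 111 = -2934)
h(S) = -4 - S/2 (h(S) = (-8 - S)/2 = -4 - S/2)
h(p(x))/F - 44037/42628 = (-4 - (3 + 3)/2)/(-2934) - 44037/42628 = (-4 - ½*6)*(-1/2934) - 44037*1/42628 = (-4 - 3)*(-1/2934) - 44037/42628 = -7*(-1/2934) - 44037/42628 = 7/2934 - 44037/42628 = -64453081/62535276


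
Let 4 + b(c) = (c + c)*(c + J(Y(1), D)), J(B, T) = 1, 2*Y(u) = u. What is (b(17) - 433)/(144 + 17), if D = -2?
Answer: 25/23 ≈ 1.0870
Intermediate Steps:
Y(u) = u/2
b(c) = -4 + 2*c*(1 + c) (b(c) = -4 + (c + c)*(c + 1) = -4 + (2*c)*(1 + c) = -4 + 2*c*(1 + c))
(b(17) - 433)/(144 + 17) = ((-4 + 2*17 + 2*17²) - 433)/(144 + 17) = ((-4 + 34 + 2*289) - 433)/161 = ((-4 + 34 + 578) - 433)*(1/161) = (608 - 433)*(1/161) = 175*(1/161) = 25/23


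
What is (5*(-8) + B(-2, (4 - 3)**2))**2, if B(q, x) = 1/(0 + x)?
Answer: 1521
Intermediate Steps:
B(q, x) = 1/x
(5*(-8) + B(-2, (4 - 3)**2))**2 = (5*(-8) + 1/((4 - 3)**2))**2 = (-40 + 1/(1**2))**2 = (-40 + 1/1)**2 = (-40 + 1)**2 = (-39)**2 = 1521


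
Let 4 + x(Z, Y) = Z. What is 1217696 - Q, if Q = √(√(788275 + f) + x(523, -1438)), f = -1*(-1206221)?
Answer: 1217696 - √(519 + 112*√159) ≈ 1.2177e+6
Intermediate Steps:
x(Z, Y) = -4 + Z
f = 1206221
Q = √(519 + 112*√159) (Q = √(√(788275 + 1206221) + (-4 + 523)) = √(√1994496 + 519) = √(112*√159 + 519) = √(519 + 112*√159) ≈ 43.946)
1217696 - Q = 1217696 - √(519 + 112*√159)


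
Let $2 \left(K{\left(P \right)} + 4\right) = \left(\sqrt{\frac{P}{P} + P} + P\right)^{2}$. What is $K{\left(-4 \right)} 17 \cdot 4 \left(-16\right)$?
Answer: $-2720 + 4352 i \sqrt{3} \approx -2720.0 + 7537.9 i$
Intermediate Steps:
$K{\left(P \right)} = -4 + \frac{\left(P + \sqrt{1 + P}\right)^{2}}{2}$ ($K{\left(P \right)} = -4 + \frac{\left(\sqrt{\frac{P}{P} + P} + P\right)^{2}}{2} = -4 + \frac{\left(\sqrt{1 + P} + P\right)^{2}}{2} = -4 + \frac{\left(P + \sqrt{1 + P}\right)^{2}}{2}$)
$K{\left(-4 \right)} 17 \cdot 4 \left(-16\right) = \left(-4 + \frac{\left(-4 + \sqrt{1 - 4}\right)^{2}}{2}\right) 17 \cdot 4 \left(-16\right) = \left(-4 + \frac{\left(-4 + \sqrt{-3}\right)^{2}}{2}\right) 68 \left(-16\right) = \left(-4 + \frac{\left(-4 + i \sqrt{3}\right)^{2}}{2}\right) \left(-1088\right) = 4352 - 544 \left(-4 + i \sqrt{3}\right)^{2}$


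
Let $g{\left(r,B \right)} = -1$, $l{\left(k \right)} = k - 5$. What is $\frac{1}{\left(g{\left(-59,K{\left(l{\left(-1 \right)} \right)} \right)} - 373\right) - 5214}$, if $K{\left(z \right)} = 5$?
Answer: $- \frac{1}{5588} \approx -0.00017895$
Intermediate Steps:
$l{\left(k \right)} = -5 + k$
$\frac{1}{\left(g{\left(-59,K{\left(l{\left(-1 \right)} \right)} \right)} - 373\right) - 5214} = \frac{1}{\left(-1 - 373\right) - 5214} = \frac{1}{-374 - 5214} = \frac{1}{-5588} = - \frac{1}{5588}$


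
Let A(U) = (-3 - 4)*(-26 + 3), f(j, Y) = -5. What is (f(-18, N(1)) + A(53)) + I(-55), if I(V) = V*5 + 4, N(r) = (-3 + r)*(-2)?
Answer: -115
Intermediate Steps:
N(r) = 6 - 2*r
I(V) = 4 + 5*V (I(V) = 5*V + 4 = 4 + 5*V)
A(U) = 161 (A(U) = -7*(-23) = 161)
(f(-18, N(1)) + A(53)) + I(-55) = (-5 + 161) + (4 + 5*(-55)) = 156 + (4 - 275) = 156 - 271 = -115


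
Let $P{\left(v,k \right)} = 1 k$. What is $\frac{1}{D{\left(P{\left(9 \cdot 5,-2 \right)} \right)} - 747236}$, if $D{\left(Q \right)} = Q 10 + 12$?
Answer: $- \frac{1}{747244} \approx -1.3383 \cdot 10^{-6}$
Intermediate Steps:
$P{\left(v,k \right)} = k$
$D{\left(Q \right)} = 12 + 10 Q$ ($D{\left(Q \right)} = 10 Q + 12 = 12 + 10 Q$)
$\frac{1}{D{\left(P{\left(9 \cdot 5,-2 \right)} \right)} - 747236} = \frac{1}{\left(12 + 10 \left(-2\right)\right) - 747236} = \frac{1}{\left(12 - 20\right) - 747236} = \frac{1}{-8 - 747236} = \frac{1}{-747244} = - \frac{1}{747244}$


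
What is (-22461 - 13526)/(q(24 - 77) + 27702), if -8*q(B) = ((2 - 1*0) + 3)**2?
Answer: -287896/221591 ≈ -1.2992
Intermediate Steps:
q(B) = -25/8 (q(B) = -((2 - 1*0) + 3)**2/8 = -((2 + 0) + 3)**2/8 = -(2 + 3)**2/8 = -1/8*5**2 = -1/8*25 = -25/8)
(-22461 - 13526)/(q(24 - 77) + 27702) = (-22461 - 13526)/(-25/8 + 27702) = -35987/221591/8 = -35987*8/221591 = -287896/221591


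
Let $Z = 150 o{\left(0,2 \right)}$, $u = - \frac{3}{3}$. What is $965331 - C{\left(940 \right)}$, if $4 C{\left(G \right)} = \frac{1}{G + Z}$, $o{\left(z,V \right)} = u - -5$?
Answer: $\frac{5946438959}{6160} \approx 9.6533 \cdot 10^{5}$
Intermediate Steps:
$u = -1$ ($u = \left(-3\right) \frac{1}{3} = -1$)
$o{\left(z,V \right)} = 4$ ($o{\left(z,V \right)} = -1 - -5 = -1 + 5 = 4$)
$Z = 600$ ($Z = 150 \cdot 4 = 600$)
$C{\left(G \right)} = \frac{1}{4 \left(600 + G\right)}$ ($C{\left(G \right)} = \frac{1}{4 \left(G + 600\right)} = \frac{1}{4 \left(600 + G\right)}$)
$965331 - C{\left(940 \right)} = 965331 - \frac{1}{4 \left(600 + 940\right)} = 965331 - \frac{1}{4 \cdot 1540} = 965331 - \frac{1}{4} \cdot \frac{1}{1540} = 965331 - \frac{1}{6160} = \frac{5946438959}{6160}$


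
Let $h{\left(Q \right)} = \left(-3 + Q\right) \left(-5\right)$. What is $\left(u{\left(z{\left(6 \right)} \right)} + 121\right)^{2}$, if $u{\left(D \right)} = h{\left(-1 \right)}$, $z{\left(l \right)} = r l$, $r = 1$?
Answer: $19881$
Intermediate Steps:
$z{\left(l \right)} = l$ ($z{\left(l \right)} = 1 l = l$)
$h{\left(Q \right)} = 15 - 5 Q$
$u{\left(D \right)} = 20$ ($u{\left(D \right)} = 15 - -5 = 15 + 5 = 20$)
$\left(u{\left(z{\left(6 \right)} \right)} + 121\right)^{2} = \left(20 + 121\right)^{2} = 141^{2} = 19881$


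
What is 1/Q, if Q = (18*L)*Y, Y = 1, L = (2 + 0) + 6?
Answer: 1/144 ≈ 0.0069444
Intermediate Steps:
L = 8 (L = 2 + 6 = 8)
Q = 144 (Q = (18*8)*1 = 144*1 = 144)
1/Q = 1/144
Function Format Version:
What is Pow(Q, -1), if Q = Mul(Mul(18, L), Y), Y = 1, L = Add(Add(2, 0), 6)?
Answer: Rational(1, 144) ≈ 0.0069444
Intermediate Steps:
L = 8 (L = Add(2, 6) = 8)
Q = 144 (Q = Mul(Mul(18, 8), 1) = Mul(144, 1) = 144)
Pow(Q, -1) = Pow(144, -1) = Rational(1, 144)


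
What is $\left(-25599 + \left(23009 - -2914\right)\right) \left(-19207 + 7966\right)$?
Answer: $-3642084$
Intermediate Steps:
$\left(-25599 + \left(23009 - -2914\right)\right) \left(-19207 + 7966\right) = \left(-25599 + \left(23009 + 2914\right)\right) \left(-11241\right) = \left(-25599 + 25923\right) \left(-11241\right) = 324 \left(-11241\right) = -3642084$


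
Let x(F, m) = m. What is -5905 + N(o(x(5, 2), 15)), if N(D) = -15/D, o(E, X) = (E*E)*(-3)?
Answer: -23615/4 ≈ -5903.8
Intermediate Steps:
o(E, X) = -3*E**2 (o(E, X) = E**2*(-3) = -3*E**2)
-5905 + N(o(x(5, 2), 15)) = -5905 - 15/((-3*2**2)) = -5905 - 15/((-3*4)) = -5905 - 15/(-12) = -5905 - 15*(-1/12) = -5905 + 5/4 = -23615/4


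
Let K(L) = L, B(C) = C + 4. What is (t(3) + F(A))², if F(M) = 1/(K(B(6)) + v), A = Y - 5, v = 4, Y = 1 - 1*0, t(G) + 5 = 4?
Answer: 169/196 ≈ 0.86224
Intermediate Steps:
t(G) = -1 (t(G) = -5 + 4 = -1)
Y = 1 (Y = 1 + 0 = 1)
B(C) = 4 + C
A = -4 (A = 1 - 5 = -4)
F(M) = 1/14 (F(M) = 1/((4 + 6) + 4) = 1/(10 + 4) = 1/14)
(t(3) + F(A))² = (-1 + 1/14)² = (-13/14)² = 169/196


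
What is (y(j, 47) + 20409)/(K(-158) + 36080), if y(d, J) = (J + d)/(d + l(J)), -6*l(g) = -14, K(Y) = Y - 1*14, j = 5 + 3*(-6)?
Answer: 326493/574528 ≈ 0.56828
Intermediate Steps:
j = -13 (j = 5 - 18 = -13)
K(Y) = -14 + Y (K(Y) = Y - 14 = -14 + Y)
l(g) = 7/3 (l(g) = -⅙*(-14) = 7/3)
y(d, J) = (J + d)/(7/3 + d) (y(d, J) = (J + d)/(d + 7/3) = (J + d)/(7/3 + d))
(y(j, 47) + 20409)/(K(-158) + 36080) = (3*(47 - 13)/(7 + 3*(-13)) + 20409)/((-14 - 158) + 36080) = (3*34/(7 - 39) + 20409)/(-172 + 36080) = (3*34/(-32) + 20409)/35908 = (3*(-1/32)*34 + 20409)*(1/35908) = (-51/16 + 20409)*(1/35908) = (326493/16)*(1/35908) = 326493/574528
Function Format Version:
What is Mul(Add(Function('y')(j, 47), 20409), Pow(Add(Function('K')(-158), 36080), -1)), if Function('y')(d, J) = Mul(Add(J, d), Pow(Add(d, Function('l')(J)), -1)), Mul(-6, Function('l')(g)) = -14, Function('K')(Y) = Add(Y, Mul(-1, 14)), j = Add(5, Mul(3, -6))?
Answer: Rational(326493, 574528) ≈ 0.56828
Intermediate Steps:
j = -13 (j = Add(5, -18) = -13)
Function('K')(Y) = Add(-14, Y) (Function('K')(Y) = Add(Y, -14) = Add(-14, Y))
Function('l')(g) = Rational(7, 3) (Function('l')(g) = Mul(Rational(-1, 6), -14) = Rational(7, 3))
Function('y')(d, J) = Mul(Pow(Add(Rational(7, 3), d), -1), Add(J, d)) (Function('y')(d, J) = Mul(Add(J, d), Pow(Add(d, Rational(7, 3)), -1)) = Mul(Add(J, d), Pow(Add(Rational(7, 3), d), -1)) = Mul(Pow(Add(Rational(7, 3), d), -1), Add(J, d)))
Mul(Add(Function('y')(j, 47), 20409), Pow(Add(Function('K')(-158), 36080), -1)) = Mul(Add(Mul(3, Pow(Add(7, Mul(3, -13)), -1), Add(47, -13)), 20409), Pow(Add(Add(-14, -158), 36080), -1)) = Mul(Add(Mul(3, Pow(Add(7, -39), -1), 34), 20409), Pow(Add(-172, 36080), -1)) = Mul(Add(Mul(3, Pow(-32, -1), 34), 20409), Pow(35908, -1)) = Mul(Add(Mul(3, Rational(-1, 32), 34), 20409), Rational(1, 35908)) = Mul(Add(Rational(-51, 16), 20409), Rational(1, 35908)) = Mul(Rational(326493, 16), Rational(1, 35908)) = Rational(326493, 574528)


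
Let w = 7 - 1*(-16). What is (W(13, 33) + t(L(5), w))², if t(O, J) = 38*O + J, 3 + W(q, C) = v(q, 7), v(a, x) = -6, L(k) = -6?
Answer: 45796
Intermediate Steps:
W(q, C) = -9 (W(q, C) = -3 - 6 = -9)
w = 23 (w = 7 + 16 = 23)
t(O, J) = J + 38*O
(W(13, 33) + t(L(5), w))² = (-9 + (23 + 38*(-6)))² = (-9 + (23 - 228))² = (-9 - 205)² = (-214)² = 45796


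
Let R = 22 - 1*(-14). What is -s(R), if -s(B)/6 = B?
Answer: 216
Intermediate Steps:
R = 36 (R = 22 + 14 = 36)
s(B) = -6*B
-s(R) = -(-6)*36 = -1*(-216) = 216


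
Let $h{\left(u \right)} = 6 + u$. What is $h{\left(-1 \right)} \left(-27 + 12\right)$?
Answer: $-75$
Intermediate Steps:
$h{\left(-1 \right)} \left(-27 + 12\right) = \left(6 - 1\right) \left(-27 + 12\right) = 5 \left(-15\right) = -75$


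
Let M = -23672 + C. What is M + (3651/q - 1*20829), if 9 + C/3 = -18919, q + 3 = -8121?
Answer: -274280997/2708 ≈ -1.0129e+5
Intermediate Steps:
q = -8124 (q = -3 - 8121 = -8124)
C = -56784 (C = -27 + 3*(-18919) = -27 - 56757 = -56784)
M = -80456 (M = -23672 - 56784 = -80456)
M + (3651/q - 1*20829) = -80456 + (3651/(-8124) - 1*20829) = -80456 + (3651*(-1/8124) - 20829) = -80456 + (-1217/2708 - 20829) = -80456 - 56406149/2708 = -274280997/2708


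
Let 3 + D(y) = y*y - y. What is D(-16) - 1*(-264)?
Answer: 533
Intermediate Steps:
D(y) = -3 + y² - y (D(y) = -3 + (y*y - y) = -3 + (y² - y) = -3 + y² - y)
D(-16) - 1*(-264) = (-3 + (-16)² - 1*(-16)) - 1*(-264) = (-3 + 256 + 16) + 264 = 269 + 264 = 533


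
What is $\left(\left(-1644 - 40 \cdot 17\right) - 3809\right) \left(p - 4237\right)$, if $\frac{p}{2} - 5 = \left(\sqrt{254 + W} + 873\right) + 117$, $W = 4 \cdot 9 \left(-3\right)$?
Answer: $13780851 - 12266 \sqrt{146} \approx 1.3633 \cdot 10^{7}$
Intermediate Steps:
$W = -108$ ($W = 36 \left(-3\right) = -108$)
$p = 1990 + 2 \sqrt{146}$ ($p = 10 + 2 \left(\left(\sqrt{254 - 108} + 873\right) + 117\right) = 10 + 2 \left(\left(\sqrt{146} + 873\right) + 117\right) = 10 + 2 \left(\left(873 + \sqrt{146}\right) + 117\right) = 10 + 2 \left(990 + \sqrt{146}\right) = 10 + \left(1980 + 2 \sqrt{146}\right) = 1990 + 2 \sqrt{146} \approx 2014.2$)
$\left(\left(-1644 - 40 \cdot 17\right) - 3809\right) \left(p - 4237\right) = \left(\left(-1644 - 40 \cdot 17\right) - 3809\right) \left(\left(1990 + 2 \sqrt{146}\right) - 4237\right) = \left(\left(-1644 - 680\right) - 3809\right) \left(-2247 + 2 \sqrt{146}\right) = \left(-2324 - 3809\right) \left(-2247 + 2 \sqrt{146}\right) = - 6133 \left(-2247 + 2 \sqrt{146}\right) = 13780851 - 12266 \sqrt{146}$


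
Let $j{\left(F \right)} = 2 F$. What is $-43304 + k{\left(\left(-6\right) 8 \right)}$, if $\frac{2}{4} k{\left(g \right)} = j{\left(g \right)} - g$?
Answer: $-43400$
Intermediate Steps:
$k{\left(g \right)} = 2 g$ ($k{\left(g \right)} = 2 \left(2 g - g\right) = 2 g$)
$-43304 + k{\left(\left(-6\right) 8 \right)} = -43304 + 2 \left(\left(-6\right) 8\right) = -43304 + 2 \left(-48\right) = -43304 - 96 = -43400$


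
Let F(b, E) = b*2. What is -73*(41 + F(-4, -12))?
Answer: -2409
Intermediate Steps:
F(b, E) = 2*b
-73*(41 + F(-4, -12)) = -73*(41 + 2*(-4)) = -73*(41 - 8) = -73*33 = -2409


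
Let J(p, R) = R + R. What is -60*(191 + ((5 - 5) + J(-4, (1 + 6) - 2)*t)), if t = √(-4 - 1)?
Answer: -11460 - 600*I*√5 ≈ -11460.0 - 1341.6*I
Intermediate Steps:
t = I*√5 (t = √(-5) = I*√5 ≈ 2.2361*I)
J(p, R) = 2*R
-60*(191 + ((5 - 5) + J(-4, (1 + 6) - 2)*t)) = -60*(191 + ((5 - 5) + (2*((1 + 6) - 2))*(I*√5))) = -60*(191 + (0 + (2*(7 - 2))*(I*√5))) = -60*(191 + (0 + (2*5)*(I*√5))) = -60*(191 + (0 + 10*(I*√5))) = -60*(191 + (0 + 10*I*√5)) = -60*(191 + 10*I*√5) = -11460 - 600*I*√5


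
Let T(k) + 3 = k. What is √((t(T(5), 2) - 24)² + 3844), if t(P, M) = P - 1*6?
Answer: 2*√1157 ≈ 68.029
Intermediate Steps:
T(k) = -3 + k
t(P, M) = -6 + P (t(P, M) = P - 6 = -6 + P)
√((t(T(5), 2) - 24)² + 3844) = √(((-6 + (-3 + 5)) - 24)² + 3844) = √(((-6 + 2) - 24)² + 3844) = √((-4 - 24)² + 3844) = √((-28)² + 3844) = √(784 + 3844) = √4628 = 2*√1157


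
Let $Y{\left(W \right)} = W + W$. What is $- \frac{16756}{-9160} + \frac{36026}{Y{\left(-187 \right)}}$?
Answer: $- \frac{40466427}{428230} \approx -94.497$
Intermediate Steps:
$Y{\left(W \right)} = 2 W$
$- \frac{16756}{-9160} + \frac{36026}{Y{\left(-187 \right)}} = - \frac{16756}{-9160} + \frac{36026}{2 \left(-187\right)} = \left(-16756\right) \left(- \frac{1}{9160}\right) + \frac{36026}{-374} = \frac{4189}{2290} + 36026 \left(- \frac{1}{374}\right) = \frac{4189}{2290} - \frac{18013}{187} = - \frac{40466427}{428230}$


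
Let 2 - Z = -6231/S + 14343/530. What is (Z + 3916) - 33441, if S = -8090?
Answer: -1267051044/42877 ≈ -29551.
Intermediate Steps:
Z = -1107619/42877 (Z = 2 - (-6231/(-8090) + 14343/530) = 2 - (-6231*(-1/8090) + 14343*(1/530)) = 2 - (6231/8090 + 14343/530) = 2 - 1*1193373/42877 = 2 - 1193373/42877 = -1107619/42877 ≈ -25.832)
(Z + 3916) - 33441 = (-1107619/42877 + 3916) - 33441 = 166798713/42877 - 33441 = -1267051044/42877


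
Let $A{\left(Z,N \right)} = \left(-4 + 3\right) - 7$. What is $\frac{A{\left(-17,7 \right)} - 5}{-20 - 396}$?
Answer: $\frac{1}{32} \approx 0.03125$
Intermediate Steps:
$A{\left(Z,N \right)} = -8$ ($A{\left(Z,N \right)} = -1 - 7 = -8$)
$\frac{A{\left(-17,7 \right)} - 5}{-20 - 396} = \frac{-8 - 5}{-20 - 396} = - \frac{13}{-416} = \left(-13\right) \left(- \frac{1}{416}\right) = \frac{1}{32}$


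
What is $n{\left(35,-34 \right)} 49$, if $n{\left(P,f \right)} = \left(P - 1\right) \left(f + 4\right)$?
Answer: $-49980$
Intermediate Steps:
$n{\left(P,f \right)} = \left(-1 + P\right) \left(4 + f\right)$
$n{\left(35,-34 \right)} 49 = \left(-4 - -34 + 4 \cdot 35 + 35 \left(-34\right)\right) 49 = \left(-4 + 34 + 140 - 1190\right) 49 = \left(-1020\right) 49 = -49980$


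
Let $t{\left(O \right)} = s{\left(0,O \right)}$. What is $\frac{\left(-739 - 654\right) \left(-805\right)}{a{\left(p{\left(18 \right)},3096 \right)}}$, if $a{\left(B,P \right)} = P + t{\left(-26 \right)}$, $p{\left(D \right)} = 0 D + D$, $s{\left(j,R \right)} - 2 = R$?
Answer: $\frac{1121365}{3072} \approx 365.03$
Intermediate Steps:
$s{\left(j,R \right)} = 2 + R$
$t{\left(O \right)} = 2 + O$
$p{\left(D \right)} = D$ ($p{\left(D \right)} = 0 + D = D$)
$a{\left(B,P \right)} = -24 + P$ ($a{\left(B,P \right)} = P + \left(2 - 26\right) = P - 24 = -24 + P$)
$\frac{\left(-739 - 654\right) \left(-805\right)}{a{\left(p{\left(18 \right)},3096 \right)}} = \frac{\left(-739 - 654\right) \left(-805\right)}{-24 + 3096} = \frac{\left(-1393\right) \left(-805\right)}{3072} = 1121365 \cdot \frac{1}{3072} = \frac{1121365}{3072}$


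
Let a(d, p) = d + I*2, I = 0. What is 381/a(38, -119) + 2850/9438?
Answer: 617363/59774 ≈ 10.328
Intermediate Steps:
a(d, p) = d (a(d, p) = d + 0*2 = d + 0 = d)
381/a(38, -119) + 2850/9438 = 381/38 + 2850/9438 = 381*(1/38) + 2850*(1/9438) = 381/38 + 475/1573 = 617363/59774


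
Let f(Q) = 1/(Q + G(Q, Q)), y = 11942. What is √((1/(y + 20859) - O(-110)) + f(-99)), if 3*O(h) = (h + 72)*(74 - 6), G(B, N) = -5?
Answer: √22552245308380710/5116956 ≈ 29.348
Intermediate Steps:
O(h) = 1632 + 68*h/3 (O(h) = ((h + 72)*(74 - 6))/3 = ((72 + h)*68)/3 = (4896 + 68*h)/3 = 1632 + 68*h/3)
f(Q) = 1/(-5 + Q) (f(Q) = 1/(Q - 5) = 1/(-5 + Q))
√((1/(y + 20859) - O(-110)) + f(-99)) = √((1/(11942 + 20859) - (1632 + (68/3)*(-110))) + 1/(-5 - 99)) = √((1/32801 - (1632 - 7480/3)) + 1/(-104)) = √((1/32801 - 1*(-2584/3)) - 1/104) = √((1/32801 + 2584/3) - 1/104) = √(84757787/98403 - 1/104) = √(8814711445/10233912) = √22552245308380710/5116956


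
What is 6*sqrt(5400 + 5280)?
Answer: 12*sqrt(2670) ≈ 620.06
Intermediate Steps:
6*sqrt(5400 + 5280) = 6*sqrt(10680) = 6*(2*sqrt(2670)) = 12*sqrt(2670)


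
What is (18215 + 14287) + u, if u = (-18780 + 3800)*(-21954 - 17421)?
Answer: 589870002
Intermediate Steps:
u = 589837500 (u = -14980*(-39375) = 589837500)
(18215 + 14287) + u = (18215 + 14287) + 589837500 = 32502 + 589837500 = 589870002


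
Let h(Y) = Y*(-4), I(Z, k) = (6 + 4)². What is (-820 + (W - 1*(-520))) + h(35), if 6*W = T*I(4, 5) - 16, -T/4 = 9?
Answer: -3128/3 ≈ -1042.7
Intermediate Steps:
T = -36 (T = -4*9 = -36)
I(Z, k) = 100 (I(Z, k) = 10² = 100)
h(Y) = -4*Y
W = -1808/3 (W = (-36*100 - 16)/6 = (-3600 - 16)/6 = (⅙)*(-3616) = -1808/3 ≈ -602.67)
(-820 + (W - 1*(-520))) + h(35) = (-820 + (-1808/3 - 1*(-520))) - 4*35 = (-820 + (-1808/3 + 520)) - 140 = (-820 - 248/3) - 140 = -2708/3 - 140 = -3128/3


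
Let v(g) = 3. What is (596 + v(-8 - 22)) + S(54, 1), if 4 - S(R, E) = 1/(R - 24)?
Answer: 18089/30 ≈ 602.97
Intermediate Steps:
S(R, E) = 4 - 1/(-24 + R) (S(R, E) = 4 - 1/(R - 24) = 4 - 1/(-24 + R))
(596 + v(-8 - 22)) + S(54, 1) = (596 + 3) + (-97 + 4*54)/(-24 + 54) = 599 + (-97 + 216)/30 = 599 + (1/30)*119 = 599 + 119/30 = 18089/30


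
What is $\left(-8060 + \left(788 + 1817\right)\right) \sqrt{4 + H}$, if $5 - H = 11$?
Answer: $- 5455 i \sqrt{2} \approx - 7714.5 i$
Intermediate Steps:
$H = -6$ ($H = 5 - 11 = -6$)
$\left(-8060 + \left(788 + 1817\right)\right) \sqrt{4 + H} = \left(-8060 + \left(788 + 1817\right)\right) \sqrt{4 - 6} = \left(-8060 + 2605\right) \sqrt{-2} = - 5455 i \sqrt{2}$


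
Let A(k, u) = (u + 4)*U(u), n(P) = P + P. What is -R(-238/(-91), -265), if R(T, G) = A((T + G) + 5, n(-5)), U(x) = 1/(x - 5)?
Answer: -2/5 ≈ -0.40000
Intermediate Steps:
n(P) = 2*P
U(x) = 1/(-5 + x)
A(k, u) = (4 + u)/(-5 + u) (A(k, u) = (u + 4)/(-5 + u) = (4 + u)/(-5 + u))
R(T, G) = 2/5 (R(T, G) = (4 + 2*(-5))/(-5 + 2*(-5)) = (4 - 10)/(-5 - 10) = -6/(-15) = -1/15*(-6) = 2/5)
-R(-238/(-91), -265) = -1*2/5 = -2/5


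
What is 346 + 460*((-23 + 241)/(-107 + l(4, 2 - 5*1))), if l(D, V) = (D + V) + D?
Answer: -32494/51 ≈ -637.14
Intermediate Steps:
l(D, V) = V + 2*D
346 + 460*((-23 + 241)/(-107 + l(4, 2 - 5*1))) = 346 + 460*((-23 + 241)/(-107 + ((2 - 5*1) + 2*4))) = 346 + 460*(218/(-107 + ((2 - 5) + 8))) = 346 + 460*(218/(-107 + (-3 + 8))) = 346 + 460*(218/(-107 + 5)) = 346 + 460*(218/(-102)) = 346 + 460*(218*(-1/102)) = 346 + 460*(-109/51) = 346 - 50140/51 = -32494/51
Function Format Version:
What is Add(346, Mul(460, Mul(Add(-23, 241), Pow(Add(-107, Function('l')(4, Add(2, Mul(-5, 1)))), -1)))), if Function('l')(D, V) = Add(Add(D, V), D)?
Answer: Rational(-32494, 51) ≈ -637.14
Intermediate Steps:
Function('l')(D, V) = Add(V, Mul(2, D))
Add(346, Mul(460, Mul(Add(-23, 241), Pow(Add(-107, Function('l')(4, Add(2, Mul(-5, 1)))), -1)))) = Add(346, Mul(460, Mul(Add(-23, 241), Pow(Add(-107, Add(Add(2, Mul(-5, 1)), Mul(2, 4))), -1)))) = Add(346, Mul(460, Mul(218, Pow(Add(-107, Add(Add(2, -5), 8)), -1)))) = Add(346, Mul(460, Mul(218, Pow(Add(-107, Add(-3, 8)), -1)))) = Add(346, Mul(460, Mul(218, Pow(Add(-107, 5), -1)))) = Add(346, Mul(460, Mul(218, Pow(-102, -1)))) = Add(346, Mul(460, Mul(218, Rational(-1, 102)))) = Add(346, Mul(460, Rational(-109, 51))) = Add(346, Rational(-50140, 51)) = Rational(-32494, 51)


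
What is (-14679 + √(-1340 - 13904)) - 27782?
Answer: -42461 + 2*I*√3811 ≈ -42461.0 + 123.47*I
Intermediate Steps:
(-14679 + √(-1340 - 13904)) - 27782 = (-14679 + √(-15244)) - 27782 = (-14679 + 2*I*√3811) - 27782 = -42461 + 2*I*√3811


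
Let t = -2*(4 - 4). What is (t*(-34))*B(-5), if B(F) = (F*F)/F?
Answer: 0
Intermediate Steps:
t = 0 (t = -2*0 = 0)
B(F) = F (B(F) = F**2/F = F)
(t*(-34))*B(-5) = (0*(-34))*(-5) = 0*(-5) = 0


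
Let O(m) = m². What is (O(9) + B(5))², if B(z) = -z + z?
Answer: 6561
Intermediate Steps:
B(z) = 0
(O(9) + B(5))² = (9² + 0)² = (81 + 0)² = 81² = 6561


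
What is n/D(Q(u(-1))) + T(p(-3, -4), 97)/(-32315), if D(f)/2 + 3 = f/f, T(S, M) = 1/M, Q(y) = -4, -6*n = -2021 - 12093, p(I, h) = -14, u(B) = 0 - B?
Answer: -22120554647/37614660 ≈ -588.08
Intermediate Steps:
u(B) = -B
n = 7057/3 (n = -(-2021 - 12093)/6 = -1/6*(-14114) = 7057/3 ≈ 2352.3)
D(f) = -4 (D(f) = -6 + 2*(f/f) = -6 + 2*1 = -6 + 2 = -4)
n/D(Q(u(-1))) + T(p(-3, -4), 97)/(-32315) = (7057/3)/(-4) + 1/(97*(-32315)) = (7057/3)*(-1/4) + (1/97)*(-1/32315) = -7057/12 - 1/3134555 = -22120554647/37614660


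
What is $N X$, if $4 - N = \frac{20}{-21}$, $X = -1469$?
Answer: $- \frac{152776}{21} \approx -7275.0$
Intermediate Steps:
$N = \frac{104}{21}$ ($N = 4 - \frac{20}{-21} = 4 - 20 \left(- \frac{1}{21}\right) = 4 - - \frac{20}{21} = 4 + \frac{20}{21} = \frac{104}{21} \approx 4.9524$)
$N X = \frac{104}{21} \left(-1469\right) = - \frac{152776}{21}$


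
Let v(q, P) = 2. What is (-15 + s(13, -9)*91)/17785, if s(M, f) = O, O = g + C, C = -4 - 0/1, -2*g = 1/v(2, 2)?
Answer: -1607/71140 ≈ -0.022589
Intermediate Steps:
g = -¼ (g = -½/2 = -½*½ = -¼ ≈ -0.25000)
C = -4 (C = -4 - 0 = -4 - 2*0 = -4 + 0 = -4)
O = -17/4 (O = -¼ - 4 = -17/4 ≈ -4.2500)
s(M, f) = -17/4
(-15 + s(13, -9)*91)/17785 = (-15 - 17/4*91)/17785 = (-15 - 1547/4)*(1/17785) = -1607/4*1/17785 = -1607/71140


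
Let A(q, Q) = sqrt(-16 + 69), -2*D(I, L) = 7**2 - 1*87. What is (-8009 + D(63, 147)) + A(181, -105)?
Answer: -7990 + sqrt(53) ≈ -7982.7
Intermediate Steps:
D(I, L) = 19 (D(I, L) = -(7**2 - 1*87)/2 = -(49 - 87)/2 = -1/2*(-38) = 19)
A(q, Q) = sqrt(53)
(-8009 + D(63, 147)) + A(181, -105) = (-8009 + 19) + sqrt(53) = -7990 + sqrt(53)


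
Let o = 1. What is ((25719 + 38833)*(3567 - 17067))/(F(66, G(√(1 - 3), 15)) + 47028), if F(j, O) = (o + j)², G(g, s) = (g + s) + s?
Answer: -871452000/51517 ≈ -16916.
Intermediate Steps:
G(g, s) = g + 2*s
F(j, O) = (1 + j)²
((25719 + 38833)*(3567 - 17067))/(F(66, G(√(1 - 3), 15)) + 47028) = ((25719 + 38833)*(3567 - 17067))/((1 + 66)² + 47028) = (64552*(-13500))/(67² + 47028) = -871452000/(4489 + 47028) = -871452000/51517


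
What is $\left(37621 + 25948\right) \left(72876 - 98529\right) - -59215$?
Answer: $-1630676342$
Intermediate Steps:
$\left(37621 + 25948\right) \left(72876 - 98529\right) - -59215 = 63569 \left(-25653\right) + 59215 = -1630735557 + 59215 = -1630676342$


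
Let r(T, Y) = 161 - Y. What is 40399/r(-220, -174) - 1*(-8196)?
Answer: 2786059/335 ≈ 8316.6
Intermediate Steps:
40399/r(-220, -174) - 1*(-8196) = 40399/(161 - 1*(-174)) - 1*(-8196) = 40399/(161 + 174) + 8196 = 40399/335 + 8196 = 2786059/335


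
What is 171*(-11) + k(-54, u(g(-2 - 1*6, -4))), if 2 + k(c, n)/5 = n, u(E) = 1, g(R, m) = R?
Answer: -1886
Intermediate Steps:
k(c, n) = -10 + 5*n
171*(-11) + k(-54, u(g(-2 - 1*6, -4))) = 171*(-11) + (-10 + 5*1) = -1881 + (-10 + 5) = -1881 - 5 = -1886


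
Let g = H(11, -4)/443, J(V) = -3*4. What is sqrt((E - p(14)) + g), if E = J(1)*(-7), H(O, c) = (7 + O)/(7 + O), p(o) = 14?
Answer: sqrt(13737873)/443 ≈ 8.3667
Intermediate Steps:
J(V) = -12
H(O, c) = 1
E = 84 (E = -12*(-7) = 84)
g = 1/443 ≈ 0.0022573
sqrt((E - p(14)) + g) = sqrt((84 - 1*14) + 1/443) = sqrt((84 - 14) + 1/443) = sqrt(70 + 1/443) = sqrt(31011/443) = sqrt(13737873)/443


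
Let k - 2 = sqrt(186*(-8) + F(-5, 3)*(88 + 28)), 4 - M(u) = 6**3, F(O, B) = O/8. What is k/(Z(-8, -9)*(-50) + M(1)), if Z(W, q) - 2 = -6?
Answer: -1/6 - I*sqrt(6242)/24 ≈ -0.16667 - 3.2919*I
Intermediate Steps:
F(O, B) = O/8 (F(O, B) = O*(1/8) = O/8)
Z(W, q) = -4 (Z(W, q) = 2 - 6 = -4)
M(u) = -212 (M(u) = 4 - 1*6**3 = 4 - 1*216 = 4 - 216 = -212)
k = 2 + I*sqrt(6242)/2 (k = 2 + sqrt(186*(-8) + ((1/8)*(-5))*(88 + 28)) = 2 + sqrt(-1488 - 5/8*116) = 2 + sqrt(-1488 - 145/2) = 2 + sqrt(-3121/2) = 2 + I*sqrt(6242)/2 ≈ 2.0 + 39.503*I)
k/(Z(-8, -9)*(-50) + M(1)) = (2 + I*sqrt(6242)/2)/(-4*(-50) - 212) = (2 + I*sqrt(6242)/2)/(200 - 212) = (2 + I*sqrt(6242)/2)/(-12) = (2 + I*sqrt(6242)/2)*(-1/12) = -1/6 - I*sqrt(6242)/24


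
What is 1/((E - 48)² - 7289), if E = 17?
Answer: -1/6328 ≈ -0.00015803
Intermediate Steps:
1/((E - 48)² - 7289) = 1/((17 - 48)² - 7289) = 1/((-31)² - 7289) = 1/(961 - 7289) = 1/(-6328) = -1/6328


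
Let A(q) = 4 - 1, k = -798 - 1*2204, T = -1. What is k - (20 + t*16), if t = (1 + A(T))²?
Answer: -3278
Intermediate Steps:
k = -3002 (k = -798 - 2204 = -3002)
A(q) = 3
t = 16 (t = (1 + 3)² = 4² = 16)
k - (20 + t*16) = -3002 - (20 + 16*16) = -3002 - (20 + 256) = -3002 - 1*276 = -3002 - 276 = -3278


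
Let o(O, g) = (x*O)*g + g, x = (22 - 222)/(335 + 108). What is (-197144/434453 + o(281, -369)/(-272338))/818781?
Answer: -32723163278545/42916325115863041062 ≈ -7.6249e-7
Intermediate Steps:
x = -200/443 ≈ -0.45147
o(O, g) = g - 200*O*g/443 (o(O, g) = (-200*O/443)*g + g = -200*O*g/443 + g = g - 200*O*g/443)
(-197144/434453 + o(281, -369)/(-272338))/818781 = (-197144/434453 + ((1/443)*(-369)*(443 - 200*281))/(-272338))/818781 = (-197144*1/434453 + ((1/443)*(-369)*(443 - 56200))*(-1/272338))*(1/818781) = (-197144/434453 + ((1/443)*(-369)*(-55757))*(-1/272338))*(1/818781) = (-197144/434453 + (20574333/443)*(-1/272338))*(1/818781) = (-197144/434453 - 20574333/120645734)*(1/818781) = -32723163278545/52414901073502*1/818781 = -32723163278545/42916325115863041062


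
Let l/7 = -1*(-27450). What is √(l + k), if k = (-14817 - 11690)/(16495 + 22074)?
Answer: √285835122927667/38569 ≈ 438.35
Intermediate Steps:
k = -26507/38569 ≈ -0.68726
l = 192150 (l = 7*(-1*(-27450)) = 7*27450 = 192150)
√(l + k) = √(192150 - 26507/38569) = √(7411006843/38569) = √285835122927667/38569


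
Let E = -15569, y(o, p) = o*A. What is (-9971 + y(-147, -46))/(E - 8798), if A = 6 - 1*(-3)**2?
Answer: 9530/24367 ≈ 0.39110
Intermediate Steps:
A = -3 (A = 6 - 1*9 = 6 - 9 = -3)
y(o, p) = -3*o (y(o, p) = o*(-3) = -3*o)
(-9971 + y(-147, -46))/(E - 8798) = (-9971 - 3*(-147))/(-15569 - 8798) = (-9971 + 441)/(-24367) = -9530*(-1/24367) = 9530/24367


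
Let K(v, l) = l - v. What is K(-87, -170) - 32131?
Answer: -32214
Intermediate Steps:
K(-87, -170) - 32131 = (-170 - 1*(-87)) - 32131 = (-170 + 87) - 32131 = -83 - 32131 = -32214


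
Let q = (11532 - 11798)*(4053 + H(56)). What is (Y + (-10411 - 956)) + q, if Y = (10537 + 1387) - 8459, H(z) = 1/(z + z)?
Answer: -8688019/8 ≈ -1.0860e+6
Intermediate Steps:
H(z) = 1/(2*z)
q = -8624803/8 (q = (11532 - 11798)*(4053 + (½)/56) = -266*(4053 + (½)*(1/56)) = -266*(4053 + 1/112) = -266*453937/112 = -8624803/8 ≈ -1.0781e+6)
Y = 3465 (Y = 11924 - 8459 = 3465)
(Y + (-10411 - 956)) + q = (3465 + (-10411 - 956)) - 8624803/8 = (3465 - 11367) - 8624803/8 = -7902 - 8624803/8 = -8688019/8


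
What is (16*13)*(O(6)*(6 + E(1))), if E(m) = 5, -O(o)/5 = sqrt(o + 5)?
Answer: -11440*sqrt(11) ≈ -37942.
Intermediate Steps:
O(o) = -5*sqrt(5 + o) (O(o) = -5*sqrt(o + 5) = -5*sqrt(5 + o))
(16*13)*(O(6)*(6 + E(1))) = (16*13)*((-5*sqrt(5 + 6))*(6 + 5)) = 208*(-5*sqrt(11)*11) = 208*(-55*sqrt(11)) = -11440*sqrt(11)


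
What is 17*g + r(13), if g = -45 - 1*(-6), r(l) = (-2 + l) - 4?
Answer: -656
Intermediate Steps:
r(l) = -6 + l
g = -39 (g = -45 + 6 = -39)
17*g + r(13) = 17*(-39) + (-6 + 13) = -663 + 7 = -656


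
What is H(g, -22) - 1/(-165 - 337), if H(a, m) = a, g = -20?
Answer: -10039/502 ≈ -19.998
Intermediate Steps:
H(g, -22) - 1/(-165 - 337) = -20 - 1/(-165 - 337) = -20 - 1/(-502) = -20 - 1*(-1/502) = -20 + 1/502 = -10039/502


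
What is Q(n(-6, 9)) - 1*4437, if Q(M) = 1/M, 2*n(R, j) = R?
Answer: -13312/3 ≈ -4437.3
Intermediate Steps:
n(R, j) = R/2
Q(n(-6, 9)) - 1*4437 = 1/((1/2)*(-6)) - 1*4437 = 1/(-3) - 4437 = -1/3 - 4437 = -13312/3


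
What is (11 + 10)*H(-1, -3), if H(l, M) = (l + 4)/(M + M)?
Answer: -21/2 ≈ -10.500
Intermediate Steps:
H(l, M) = (4 + l)/(2*M) (H(l, M) = (4 + l)/((2*M)) = (4 + l)*(1/(2*M)) = (4 + l)/(2*M))
(11 + 10)*H(-1, -3) = (11 + 10)*((½)*(4 - 1)/(-3)) = 21*((½)*(-⅓)*3) = 21*(-½) = -21/2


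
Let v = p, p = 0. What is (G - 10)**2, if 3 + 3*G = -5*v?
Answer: 121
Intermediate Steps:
v = 0
G = -1 (G = -1 + (-5*0)/3 = -1 + (1/3)*0 = -1 + 0 = -1)
(G - 10)**2 = (-1 - 10)**2 = (-11)**2 = 121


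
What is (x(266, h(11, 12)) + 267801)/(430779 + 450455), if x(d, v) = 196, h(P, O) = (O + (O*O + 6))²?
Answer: 267997/881234 ≈ 0.30412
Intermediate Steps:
h(P, O) = (6 + O + O²)² (h(P, O) = (O + (O² + 6))² = (O + (6 + O²))² = (6 + O + O²)²)
(x(266, h(11, 12)) + 267801)/(430779 + 450455) = (196 + 267801)/(430779 + 450455) = 267997/881234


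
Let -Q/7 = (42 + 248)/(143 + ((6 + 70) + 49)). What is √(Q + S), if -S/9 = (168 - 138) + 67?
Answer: I*√15811598/134 ≈ 29.674*I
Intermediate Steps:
S = -873 (S = -9*((168 - 138) + 67) = -9*(30 + 67) = -9*97 = -873)
Q = -1015/134 (Q = -7*(42 + 248)/(143 + ((6 + 70) + 49)) = -2030/(143 + (76 + 49)) = -2030/(143 + 125) = -2030/268 = -7*145/134 = -1015/134 ≈ -7.5746)
√(Q + S) = √(-1015/134 - 873) = √(-117997/134) = I*√15811598/134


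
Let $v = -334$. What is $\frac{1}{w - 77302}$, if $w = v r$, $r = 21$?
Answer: $- \frac{1}{84316} \approx -1.186 \cdot 10^{-5}$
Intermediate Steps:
$w = -7014$ ($w = \left(-334\right) 21 = -7014$)
$\frac{1}{w - 77302} = \frac{1}{-7014 - 77302} = \frac{1}{-84316} = - \frac{1}{84316}$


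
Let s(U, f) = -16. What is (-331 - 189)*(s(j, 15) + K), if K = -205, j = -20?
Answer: 114920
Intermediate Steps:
(-331 - 189)*(s(j, 15) + K) = (-331 - 189)*(-16 - 205) = -520*(-221) = 114920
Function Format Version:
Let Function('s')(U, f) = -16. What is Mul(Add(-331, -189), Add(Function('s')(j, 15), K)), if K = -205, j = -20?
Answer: 114920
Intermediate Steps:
Mul(Add(-331, -189), Add(Function('s')(j, 15), K)) = Mul(Add(-331, -189), Add(-16, -205)) = Mul(-520, -221) = 114920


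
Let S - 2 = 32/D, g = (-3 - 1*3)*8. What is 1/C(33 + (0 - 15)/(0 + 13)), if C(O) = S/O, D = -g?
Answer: 621/52 ≈ 11.942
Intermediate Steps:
g = -48 (g = (-3 - 3)*8 = -6*8 = -48)
D = 48 (D = -1*(-48) = 48)
S = 8/3 (S = 2 + 32/48 = 2 + 32*(1/48) = 2 + ⅔ = 8/3 ≈ 2.6667)
C(O) = 8/(3*O)
1/C(33 + (0 - 15)/(0 + 13)) = 1/(8/(3*(33 + (0 - 15)/(0 + 13)))) = 1/(8/(3*(33 - 15/13))) = 1/(8/(3*(414/13))) = 1/((8/3)*(13/414)) = 1/(52/621) = 621/52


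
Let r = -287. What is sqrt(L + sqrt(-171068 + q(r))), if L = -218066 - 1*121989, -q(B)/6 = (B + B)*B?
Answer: sqrt(-340055 + 2*I*sqrt(289874)) ≈ 0.923 + 583.14*I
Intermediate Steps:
q(B) = -12*B**2 (q(B) = -6*(B + B)*B = -6*2*B*B = -12*B**2)
L = -340055 (L = -218066 - 121989 = -340055)
sqrt(L + sqrt(-171068 + q(r))) = sqrt(-340055 + sqrt(-171068 - 12*(-287)**2)) = sqrt(-340055 + sqrt(-171068 - 12*82369)) = sqrt(-340055 + sqrt(-171068 - 988428)) = sqrt(-340055 + sqrt(-1159496)) = sqrt(-340055 + 2*I*sqrt(289874))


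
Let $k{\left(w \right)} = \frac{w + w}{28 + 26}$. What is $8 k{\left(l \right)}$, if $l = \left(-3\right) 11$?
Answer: $- \frac{88}{9} \approx -9.7778$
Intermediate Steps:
$l = -33$
$k{\left(w \right)} = \frac{w}{27}$ ($k{\left(w \right)} = \frac{2 w}{54} = 2 w \frac{1}{54} = \frac{w}{27}$)
$8 k{\left(l \right)} = 8 \cdot \frac{1}{27} \left(-33\right) = 8 \left(- \frac{11}{9}\right) = - \frac{88}{9}$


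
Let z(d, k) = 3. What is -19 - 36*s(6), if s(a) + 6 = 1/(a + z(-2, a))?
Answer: 193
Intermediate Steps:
s(a) = -6 + 1/(3 + a) (s(a) = -6 + 1/(a + 3) = -6 + 1/(3 + a))
-19 - 36*s(6) = -19 - 36*(-17 - 6*6)/(3 + 6) = -19 - 36*(-17 - 36)/9 = -19 - 4*(-53) = -19 - 36*(-53/9) = -19 + 212 = 193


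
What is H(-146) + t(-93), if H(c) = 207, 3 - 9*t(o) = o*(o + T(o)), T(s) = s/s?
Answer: -2230/3 ≈ -743.33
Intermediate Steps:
T(s) = 1
t(o) = 1/3 - o*(1 + o)/9 (t(o) = 1/3 - o*(o + 1)/9 = 1/3 - o*(1 + o)/9)
H(-146) + t(-93) = 207 + (1/3 - 1/9*(-93) - 1/9*(-93)**2) = 207 + (1/3 + 31/3 - 1/9*8649) = 207 + (1/3 + 31/3 - 961) = 207 - 2851/3 = -2230/3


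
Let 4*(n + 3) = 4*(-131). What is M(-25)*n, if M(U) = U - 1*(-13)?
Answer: 1608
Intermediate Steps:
M(U) = 13 + U (M(U) = U + 13 = 13 + U)
n = -134 (n = -3 + (4*(-131))/4 = -3 + (1/4)*(-524) = -3 - 131 = -134)
M(-25)*n = (13 - 25)*(-134) = -12*(-134) = 1608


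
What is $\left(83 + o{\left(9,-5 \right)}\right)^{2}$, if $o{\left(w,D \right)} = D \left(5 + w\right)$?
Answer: $169$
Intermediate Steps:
$\left(83 + o{\left(9,-5 \right)}\right)^{2} = \left(83 - 5 \left(5 + 9\right)\right)^{2} = \left(83 - 70\right)^{2} = 13^{2} = 169$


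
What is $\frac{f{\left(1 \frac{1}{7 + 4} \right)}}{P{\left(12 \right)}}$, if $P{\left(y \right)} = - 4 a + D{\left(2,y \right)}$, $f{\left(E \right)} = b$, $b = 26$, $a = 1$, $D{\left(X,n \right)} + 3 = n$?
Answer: $\frac{26}{5} \approx 5.2$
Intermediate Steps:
$D{\left(X,n \right)} = -3 + n$
$f{\left(E \right)} = 26$
$P{\left(y \right)} = -7 + y$ ($P{\left(y \right)} = \left(-4\right) 1 + \left(-3 + y\right) = -4 + \left(-3 + y\right) = -7 + y$)
$\frac{f{\left(1 \frac{1}{7 + 4} \right)}}{P{\left(12 \right)}} = \frac{26}{-7 + 12} = \frac{26}{5}$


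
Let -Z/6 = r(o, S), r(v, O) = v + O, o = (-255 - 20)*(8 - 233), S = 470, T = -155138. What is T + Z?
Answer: -529208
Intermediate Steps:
o = 61875 (o = -275*(-225) = 61875)
r(v, O) = O + v
Z = -374070 (Z = -6*(470 + 61875) = -6*62345 = -374070)
T + Z = -155138 - 374070 = -529208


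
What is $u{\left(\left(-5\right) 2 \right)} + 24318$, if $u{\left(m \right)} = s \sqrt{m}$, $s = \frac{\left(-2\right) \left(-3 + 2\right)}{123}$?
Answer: $24318 + \frac{2 i \sqrt{10}}{123} \approx 24318.0 + 0.051419 i$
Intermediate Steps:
$s = \frac{2}{123}$ ($s = \left(-2\right) \left(-1\right) \frac{1}{123} = 2 \cdot \frac{1}{123} = \frac{2}{123} \approx 0.01626$)
$u{\left(m \right)} = \frac{2 \sqrt{m}}{123}$
$u{\left(\left(-5\right) 2 \right)} + 24318 = \frac{2 \sqrt{\left(-5\right) 2}}{123} + 24318 = \frac{2 \sqrt{-10}}{123} + 24318 = \frac{2 i \sqrt{10}}{123} + 24318 = 24318 + \frac{2 i \sqrt{10}}{123}$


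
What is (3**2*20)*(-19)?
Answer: -3420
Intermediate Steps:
(3**2*20)*(-19) = (9*20)*(-19) = 180*(-19) = -3420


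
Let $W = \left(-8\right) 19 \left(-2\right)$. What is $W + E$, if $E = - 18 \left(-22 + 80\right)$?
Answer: $-740$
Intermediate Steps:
$W = 304$ ($W = \left(-152\right) \left(-2\right) = 304$)
$E = -1044$ ($E = \left(-18\right) 58 = -1044$)
$W + E = 304 - 1044 = -740$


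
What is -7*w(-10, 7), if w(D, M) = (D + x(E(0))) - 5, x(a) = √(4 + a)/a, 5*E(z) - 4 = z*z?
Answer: 105 - 7*√30/2 ≈ 85.830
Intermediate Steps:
E(z) = ⅘ + z²/5 (E(z) = ⅘ + (z*z)/5 = ⅘ + z²/5)
x(a) = √(4 + a)/a
w(D, M) = -5 + D + √30/2 (w(D, M) = (D + √(4 + (⅘ + (⅕)*0²))/(⅘ + (⅕)*0²)) - 5 = (D + √(4 + (⅘ + (⅕)*0))/(⅘ + (⅕)*0)) - 5 = (D + √(4 + (⅘ + 0))/(⅘ + 0)) - 5 = (D + √(4 + ⅘)/(⅘)) - 5 = (D + 5*√(24/5)/4) - 5 = (D + 5*(2*√30/5)/4) - 5 = (D + √30/2) - 5 = -5 + D + √30/2)
-7*w(-10, 7) = -7*(-5 - 10 + √30/2) = -7*(-15 + √30/2) = 105 - 7*√30/2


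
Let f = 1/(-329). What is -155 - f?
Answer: -50994/329 ≈ -155.00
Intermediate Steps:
f = -1/329 ≈ -0.0030395
-155 - f = -155 - 1*(-1/329) = -155 + 1/329 = -50994/329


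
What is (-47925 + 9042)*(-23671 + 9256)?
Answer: 560498445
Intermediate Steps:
(-47925 + 9042)*(-23671 + 9256) = -38883*(-14415) = 560498445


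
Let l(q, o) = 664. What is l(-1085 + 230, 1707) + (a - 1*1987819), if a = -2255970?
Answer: -4243125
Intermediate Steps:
l(-1085 + 230, 1707) + (a - 1*1987819) = 664 + (-2255970 - 1*1987819) = 664 + (-2255970 - 1987819) = 664 - 4243789 = -4243125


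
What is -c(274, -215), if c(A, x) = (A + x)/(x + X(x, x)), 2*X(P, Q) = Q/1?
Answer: 118/645 ≈ 0.18295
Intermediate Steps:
X(P, Q) = Q/2 (X(P, Q) = (Q/1)/2 = (Q*1)/2 = Q/2)
c(A, x) = 2*(A + x)/(3*x) (c(A, x) = (A + x)/(x + x/2) = (A + x)/((3*x/2)) = (A + x)*(2/(3*x)) = 2*(A + x)/(3*x))
-c(274, -215) = -2*(274 - 215)/(3*(-215)) = -2*(-1)*59/(3*215) = -1*(-118/645) = 118/645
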